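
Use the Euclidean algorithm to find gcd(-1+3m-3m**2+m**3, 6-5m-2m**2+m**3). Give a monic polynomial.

-1+m

Repeated division with remainder:
  m**3-3m**2+3m-1 = (m**3-2m**2-5m+6) + (-m**2+8m-7)
  m**3-2m**2-5m+6 = (-m-6)(-m**2+8m-7) + (36m-36)
  -m**2+8m-7 = (-(1/36)m+7/36)(36m-36) + (0)
Last nonzero remainder: 36m-36. Dividing through by 36 gives the monic gcd m-1.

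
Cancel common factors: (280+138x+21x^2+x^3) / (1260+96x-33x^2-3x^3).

(-4-x)/(-18+3x)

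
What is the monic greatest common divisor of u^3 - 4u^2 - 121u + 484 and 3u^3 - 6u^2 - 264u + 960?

Euclidean algorithm in ℚ[u]:
  u^3 - 4u^2 - 121u + 484 = (1/3)(3u^3 - 6u^2 - 264u + 960) + (-2u^2 - 33u + 164)
  3u^3 - 6u^2 - 264u + 960 = (-(3/2)u + 111/4)(-2u^2 - 33u + 164) + ((3591/4)u - 3591)
  -2u^2 - 33u + 164 = (-(8/3591)u - 164/3591)((3591/4)u - 3591) + (0)
Last nonzero remainder: (3591/4)u - 3591. Dividing through by 3591/4 gives the monic gcd u - 4.

u - 4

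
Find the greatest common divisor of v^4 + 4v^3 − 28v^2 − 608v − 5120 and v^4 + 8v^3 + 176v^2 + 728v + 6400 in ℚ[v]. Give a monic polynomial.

v^2 + 6v + 64

Repeated division with remainder:
  v^4 + 4v^3 − 28v^2 − 608v − 5120 = (v^4 + 8v^3 + 176v^2 + 728v + 6400) + (−4v^3 − 204v^2 − 1336v − 11520)
  v^4 + 8v^3 + 176v^2 + 728v + 6400 = (−(1/4)v + 43/4)(−4v^3 − 204v^2 − 1336v − 11520) + (2035v^2 + 12210v + 130240)
  −4v^3 − 204v^2 − 1336v − 11520 = (−(4/2035)v − 36/407)(2035v^2 + 12210v + 130240) + (0)
Last nonzero remainder: 2035v^2 + 12210v + 130240. Dividing through by 2035 gives the monic gcd v^2 + 6v + 64.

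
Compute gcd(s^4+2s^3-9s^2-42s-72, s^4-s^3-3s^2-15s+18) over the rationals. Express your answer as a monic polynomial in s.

s^2+3s+6

Euclidean algorithm in ℚ[s]:
  s^4+2s^3-9s^2-42s-72 = (s^4-s^3-3s^2-15s+18) + (3s^3-6s^2-27s-90)
  s^4-s^3-3s^2-15s+18 = ((1/3)s+1/3)(3s^3-6s^2-27s-90) + (8s^2+24s+48)
  3s^3-6s^2-27s-90 = ((3/8)s-15/8)(8s^2+24s+48) + (0)
Last nonzero remainder: 8s^2+24s+48. Dividing through by 8 gives the monic gcd s^2+3s+6.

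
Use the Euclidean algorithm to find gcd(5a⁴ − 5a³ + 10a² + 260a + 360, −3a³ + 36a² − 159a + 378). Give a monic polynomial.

Euclidean algorithm in ℚ[a]:
  5a⁴ − 5a³ + 10a² + 260a + 360 = (−(5/3)a − 55/3)(−3a³ + 36a² − 159a + 378) + (405a² − 2025a + 7290)
  −3a³ + 36a² − 159a + 378 = (−(1/135)a + 7/135)(405a² − 2025a + 7290) + (0)
Last nonzero remainder: 405a² − 2025a + 7290. Dividing through by 405 gives the monic gcd a² − 5a + 18.

a² − 5a + 18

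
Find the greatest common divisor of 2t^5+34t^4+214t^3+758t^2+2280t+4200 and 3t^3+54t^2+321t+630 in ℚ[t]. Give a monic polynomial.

t^2+12t+35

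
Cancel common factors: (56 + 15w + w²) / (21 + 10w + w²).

(8 + w)/(3 + w)

By polynomial division,
  w² + 15w + 56 = (w² + 10w + 21) + (5w + 35)
  w² + 10w + 21 = ((1/5)w + 3/5)(5w + 35) + (0)
Last nonzero remainder: 5w + 35. Dividing through by 5 gives the monic gcd w + 7.
Cancel w + 7 from numerator and denominator to get the reduced form.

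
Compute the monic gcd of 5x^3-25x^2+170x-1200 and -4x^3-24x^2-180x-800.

x^2+x+40

Repeated division with remainder:
  5x^3-25x^2+170x-1200 = (-5/4)(-4x^3-24x^2-180x-800) + (-55x^2-55x-2200)
  -4x^3-24x^2-180x-800 = ((4/55)x+4/11)(-55x^2-55x-2200) + (0)
Last nonzero remainder: -55x^2-55x-2200. Dividing through by -55 gives the monic gcd x^2+x+40.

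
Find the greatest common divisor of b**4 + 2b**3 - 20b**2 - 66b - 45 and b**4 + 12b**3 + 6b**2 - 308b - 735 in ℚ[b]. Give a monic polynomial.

Repeated division with remainder:
  b**4 + 2b**3 - 20b**2 - 66b - 45 = (b**4 + 12b**3 + 6b**2 - 308b - 735) + (-10b**3 - 26b**2 + 242b + 690)
  b**4 + 12b**3 + 6b**2 - 308b - 735 = (-(1/10)b - 47/50)(-10b**3 - 26b**2 + 242b + 690) + ((144/25)b**2 - (288/25)b - 432/5)
  -10b**3 - 26b**2 + 242b + 690 = (-(125/72)b - 575/72)((144/25)b**2 - (288/25)b - 432/5) + (0)
Last nonzero remainder: (144/25)b**2 - (288/25)b - 432/5. Dividing through by 144/25 gives the monic gcd b**2 - 2b - 15.

b**2 - 2b - 15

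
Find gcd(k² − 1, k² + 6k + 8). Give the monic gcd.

1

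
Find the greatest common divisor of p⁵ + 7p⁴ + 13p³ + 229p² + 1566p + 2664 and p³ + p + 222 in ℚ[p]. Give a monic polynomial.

Euclidean algorithm in ℚ[p]:
  p⁵ + 7p⁴ + 13p³ + 229p² + 1566p + 2664 = (p² + 7p + 12)(p³ + p + 222) + (0)
The last nonzero remainder p³ + p + 222 is already monic.

p³ + p + 222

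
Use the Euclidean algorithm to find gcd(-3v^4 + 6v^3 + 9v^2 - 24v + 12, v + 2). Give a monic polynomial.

v + 2

Apply the Euclidean algorithm:
  -3v^4 + 6v^3 + 9v^2 - 24v + 12 = (-3v^3 + 12v^2 - 15v + 6)(v + 2) + (0)
The last nonzero remainder v + 2 is already monic.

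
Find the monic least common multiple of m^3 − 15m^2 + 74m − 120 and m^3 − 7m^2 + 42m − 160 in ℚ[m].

m^5 − 17m^4 + 136m^3 − 748m^2 + 2608m − 3840

Apply the Euclidean algorithm:
  m^3 − 15m^2 + 74m − 120 = (m^3 − 7m^2 + 42m − 160) + (−8m^2 + 32m + 40)
  m^3 − 7m^2 + 42m − 160 = (−(1/8)m + 3/8)(−8m^2 + 32m + 40) + (35m − 175)
  −8m^2 + 32m + 40 = (−(8/35)m − 8/35)(35m − 175) + (0)
Last nonzero remainder: 35m − 175. Dividing through by 35 gives the monic gcd m − 5.
Then lcm(f, g) = f·g / gcd(f, g); expanding and making the result monic gives the answer.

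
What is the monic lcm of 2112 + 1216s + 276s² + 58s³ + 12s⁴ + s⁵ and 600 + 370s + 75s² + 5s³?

10560 + 8192s + 2596s² + 566s³ + 118s⁴ + 17s⁵ + s⁶

Apply the Euclidean algorithm:
  s⁵ + 12s⁴ + 58s³ + 276s² + 1216s + 2112 = ((1/5)s² - (3/5)s + 29/5)(5s³ + 75s² + 370s + 600) + (-57s² - 570s - 1368)
  5s³ + 75s² + 370s + 600 = (-(5/57)s - 25/57)(-57s² - 570s - 1368) + (0)
Last nonzero remainder: -57s² - 570s - 1368. Dividing through by -57 gives the monic gcd s² + 10s + 24.
Then lcm(f, g) = f·g / gcd(f, g); expanding and making the result monic gives the answer.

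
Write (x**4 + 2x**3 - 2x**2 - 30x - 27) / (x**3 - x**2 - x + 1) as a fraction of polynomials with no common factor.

(x**3 + x**2 - 3x - 27)/(x**2 - 2x + 1)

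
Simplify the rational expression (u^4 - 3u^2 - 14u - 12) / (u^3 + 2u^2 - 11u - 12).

By polynomial division,
  u^4 - 3u^2 - 14u - 12 = (u - 2)(u^3 + 2u^2 - 11u - 12) + (12u^2 - 24u - 36)
  u^3 + 2u^2 - 11u - 12 = ((1/12)u + 1/3)(12u^2 - 24u - 36) + (0)
Last nonzero remainder: 12u^2 - 24u - 36. Dividing through by 12 gives the monic gcd u^2 - 2u - 3.
Cancel u^2 - 2u - 3 from numerator and denominator to get the reduced form.

(u^2 + 2u + 4)/(u + 4)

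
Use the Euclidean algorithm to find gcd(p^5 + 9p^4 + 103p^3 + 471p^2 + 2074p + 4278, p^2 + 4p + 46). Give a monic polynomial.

Euclidean algorithm in ℚ[p]:
  p^5 + 9p^4 + 103p^3 + 471p^2 + 2074p + 4278 = (p^3 + 5p^2 + 37p + 93)(p^2 + 4p + 46) + (0)
The last nonzero remainder p^2 + 4p + 46 is already monic.

p^2 + 4p + 46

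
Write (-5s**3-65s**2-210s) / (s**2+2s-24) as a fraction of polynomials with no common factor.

(-5s**2-35s)/(s-4)

Repeated division with remainder:
  -5s**3-65s**2-210s = (-5s-55)(s**2+2s-24) + (-220s-1320)
  s**2+2s-24 = (-(1/220)s+1/55)(-220s-1320) + (0)
Last nonzero remainder: -220s-1320. Dividing through by -220 gives the monic gcd s+6.
Cancel s+6 from numerator and denominator to get the reduced form.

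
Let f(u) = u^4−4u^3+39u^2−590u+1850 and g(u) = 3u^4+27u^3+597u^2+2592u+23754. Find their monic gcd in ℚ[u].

Apply the Euclidean algorithm:
  u^4−4u^3+39u^2−590u+1850 = (1/3)(3u^4+27u^3+597u^2+2592u+23754) + (−13u^3−160u^2−1454u−6068)
  3u^4+27u^3+597u^2+2592u+23754 = (−(3/13)u+129/169)(−13u^3−160u^2−1454u−6068) + ((64827/169)u^2+(388962/169)u+4797198/169)
  −13u^3−160u^2−1454u−6068 = (−(2197/64827)u−13858/64827)((64827/169)u^2+(388962/169)u+4797198/169) + (0)
Last nonzero remainder: (64827/169)u^2+(388962/169)u+4797198/169. Dividing through by 64827/169 gives the monic gcd u^2+6u+74.

u^2+6u+74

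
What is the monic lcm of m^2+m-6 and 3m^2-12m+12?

Repeated division with remainder:
  m^2+m-6 = (1/3)(3m^2-12m+12) + (5m-10)
  3m^2-12m+12 = ((3/5)m-6/5)(5m-10) + (0)
Last nonzero remainder: 5m-10. Dividing through by 5 gives the monic gcd m-2.
Then lcm(f, g) = f·g / gcd(f, g); expanding and making the result monic gives the answer.

m^3-m^2-8m+12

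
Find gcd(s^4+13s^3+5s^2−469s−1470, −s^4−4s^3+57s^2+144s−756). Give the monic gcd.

Apply the Euclidean algorithm:
  s^4+13s^3+5s^2−469s−1470 = (−1)(−s^4−4s^3+57s^2+144s−756) + (9s^3+62s^2−325s−2226)
  −s^4−4s^3+57s^2+144s−756 = (−(1/9)s+26/81)(9s^3+62s^2−325s−2226) + ((80/81)s^2+(80/81)s−1120/27)
  9s^3+62s^2−325s−2226 = ((729/80)s+4293/80)((80/81)s^2+(80/81)s−1120/27) + (0)
Last nonzero remainder: (80/81)s^2+(80/81)s−1120/27. Dividing through by 80/81 gives the monic gcd s^2+s−42.

s^2+s−42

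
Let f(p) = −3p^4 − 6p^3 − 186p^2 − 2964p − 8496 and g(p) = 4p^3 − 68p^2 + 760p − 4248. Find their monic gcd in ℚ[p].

p^2 − 8p + 118

By polynomial division,
  −3p^4 − 6p^3 − 186p^2 − 2964p − 8496 = (−(3/4)p − 57/4)(4p^3 − 68p^2 + 760p − 4248) + (−585p^2 + 4680p − 69030)
  4p^3 − 68p^2 + 760p − 4248 = (−(4/585)p + 4/65)(−585p^2 + 4680p − 69030) + (0)
Last nonzero remainder: −585p^2 + 4680p − 69030. Dividing through by −585 gives the monic gcd p^2 − 8p + 118.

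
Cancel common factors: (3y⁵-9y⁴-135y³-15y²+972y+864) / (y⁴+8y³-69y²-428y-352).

(3y²-27)/(y+11)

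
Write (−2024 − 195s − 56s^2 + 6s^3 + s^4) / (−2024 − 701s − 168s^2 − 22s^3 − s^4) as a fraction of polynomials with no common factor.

Euclidean algorithm in ℚ[s]:
  s^4 + 6s^3 − 56s^2 − 195s − 2024 = (−1)(−s^4 − 22s^3 − 168s^2 − 701s − 2024) + (−16s^3 − 224s^2 − 896s − 4048)
  −s^4 − 22s^3 − 168s^2 − 701s − 2024 = ((1/16)s + 1/2)(−16s^3 − 224s^2 − 896s − 4048) + (0)
Last nonzero remainder: −16s^3 − 224s^2 − 896s − 4048. Dividing through by −16 gives the monic gcd s^3 + 14s^2 + 56s + 253.
Cancel s^3 + 14s^2 + 56s + 253 from numerator and denominator to get the reduced form.

(8 − s)/(8 + s)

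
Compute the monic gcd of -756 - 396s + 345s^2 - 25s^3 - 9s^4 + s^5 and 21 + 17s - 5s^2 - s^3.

Apply the Euclidean algorithm:
  s^5 - 9s^4 - 25s^3 + 345s^2 - 396s - 756 = (-s^2 + 14s - 62)(-s^3 - 5s^2 + 17s + 21) + (-182s^2 + 364s + 546)
  -s^3 - 5s^2 + 17s + 21 = ((1/182)s + 1/26)(-182s^2 + 364s + 546) + (0)
Last nonzero remainder: -182s^2 + 364s + 546. Dividing through by -182 gives the monic gcd s^2 - 2s - 3.

-3 - 2s + s^2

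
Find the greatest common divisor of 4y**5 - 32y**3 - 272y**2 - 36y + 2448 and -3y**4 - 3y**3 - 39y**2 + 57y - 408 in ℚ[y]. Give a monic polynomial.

y**2 + 4y + 17

Apply the Euclidean algorithm:
  4y**5 - 32y**3 - 272y**2 - 36y + 2448 = (-(4/3)y + 4/3)(-3y**4 - 3y**3 - 39y**2 + 57y - 408) + (-80y**3 - 144y**2 - 656y + 2992)
  -3y**4 - 3y**3 - 39y**2 + 57y - 408 = ((3/80)y - 3/100)(-80y**3 - 144y**2 - 656y + 2992) + (-(468/25)y**2 - (1872/25)y - 7956/25)
  -80y**3 - 144y**2 - 656y + 2992 = ((500/117)y - 1100/117)(-(468/25)y**2 - (1872/25)y - 7956/25) + (0)
Last nonzero remainder: -(468/25)y**2 - (1872/25)y - 7956/25. Dividing through by -468/25 gives the monic gcd y**2 + 4y + 17.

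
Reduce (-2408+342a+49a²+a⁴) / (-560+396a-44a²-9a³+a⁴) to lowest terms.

(86-3a+a²)/(20-12a+a²)

Euclidean algorithm in ℚ[a]:
  a⁴+49a²+342a-2408 = (a⁴-9a³-44a²+396a-560) + (9a³+93a²-54a-1848)
  a⁴-9a³-44a²+396a-560 = ((1/9)a-58/27)(9a³+93a²-54a-1848) + ((1456/9)a²+(1456/3)a-40768/9)
  9a³+93a²-54a-1848 = ((81/1456)a+297/728)((1456/9)a²+(1456/3)a-40768/9) + (0)
Last nonzero remainder: (1456/9)a²+(1456/3)a-40768/9. Dividing through by 1456/9 gives the monic gcd a²+3a-28.
Cancel a²+3a-28 from numerator and denominator to get the reduced form.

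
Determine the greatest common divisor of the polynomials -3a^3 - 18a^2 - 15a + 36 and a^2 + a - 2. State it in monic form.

a - 1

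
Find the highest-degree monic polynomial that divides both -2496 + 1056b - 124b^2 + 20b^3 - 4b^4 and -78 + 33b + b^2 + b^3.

By polynomial division,
  -4b^4 + 20b^3 - 124b^2 + 1056b - 2496 = (-4b + 24)(b^3 + b^2 + 33b - 78) + (-16b^2 - 48b - 624)
  b^3 + b^2 + 33b - 78 = (-(1/16)b + 1/8)(-16b^2 - 48b - 624) + (0)
Last nonzero remainder: -16b^2 - 48b - 624. Dividing through by -16 gives the monic gcd b^2 + 3b + 39.

39 + 3b + b^2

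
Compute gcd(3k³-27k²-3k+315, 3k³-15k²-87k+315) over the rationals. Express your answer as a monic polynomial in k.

k-7

Apply the Euclidean algorithm:
  3k³-27k²-3k+315 = (3k³-15k²-87k+315) + (-12k²+84k)
  3k³-15k²-87k+315 = (-(1/4)k-1/2)(-12k²+84k) + (-45k+315)
  -12k²+84k = ((4/15)k)(-45k+315) + (0)
Last nonzero remainder: -45k+315. Dividing through by -45 gives the monic gcd k-7.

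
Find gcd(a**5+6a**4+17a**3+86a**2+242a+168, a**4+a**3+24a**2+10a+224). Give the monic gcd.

Apply the Euclidean algorithm:
  a**5+6a**4+17a**3+86a**2+242a+168 = (a+5)(a**4+a**3+24a**2+10a+224) + (-12a**3-44a**2-32a-952)
  a**4+a**3+24a**2+10a+224 = (-(1/12)a+2/9)(-12a**3-44a**2-32a-952) + ((280/9)a**2-(560/9)a+3920/9)
  -12a**3-44a**2-32a-952 = (-(27/70)a-153/70)((280/9)a**2-(560/9)a+3920/9) + (0)
Last nonzero remainder: (280/9)a**2-(560/9)a+3920/9. Dividing through by 280/9 gives the monic gcd a**2-2a+14.

a**2-2a+14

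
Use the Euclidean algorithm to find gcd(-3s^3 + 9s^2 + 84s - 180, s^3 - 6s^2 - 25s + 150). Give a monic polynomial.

s^2 - s - 30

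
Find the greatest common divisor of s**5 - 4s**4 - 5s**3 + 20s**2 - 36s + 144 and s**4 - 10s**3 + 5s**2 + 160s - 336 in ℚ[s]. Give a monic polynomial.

Apply the Euclidean algorithm:
  s**5 - 4s**4 - 5s**3 + 20s**2 - 36s + 144 = (s + 6)(s**4 - 10s**3 + 5s**2 + 160s - 336) + (50s**3 - 170s**2 - 660s + 2160)
  s**4 - 10s**3 + 5s**2 + 160s - 336 = ((1/50)s - 33/250)(50s**3 - 170s**2 - 660s + 2160) + (-(106/25)s**2 + (742/25)s - 1272/25)
  50s**3 - 170s**2 - 660s + 2160 = (-(625/53)s - 2250/53)(-(106/25)s**2 + (742/25)s - 1272/25) + (0)
Last nonzero remainder: -(106/25)s**2 + (742/25)s - 1272/25. Dividing through by -106/25 gives the monic gcd s**2 - 7s + 12.

s**2 - 7s + 12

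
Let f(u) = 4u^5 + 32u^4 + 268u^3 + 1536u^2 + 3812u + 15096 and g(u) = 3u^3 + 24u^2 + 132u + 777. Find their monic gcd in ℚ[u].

Repeated division with remainder:
  4u^5 + 32u^4 + 268u^3 + 1536u^2 + 3812u + 15096 = ((4/3)u^2 + 92/3)(3u^3 + 24u^2 + 132u + 777) + (−236u^2 − 236u − 8732)
  3u^3 + 24u^2 + 132u + 777 = (−(3/236)u − 21/236)(−236u^2 − 236u − 8732) + (0)
Last nonzero remainder: −236u^2 − 236u − 8732. Dividing through by −236 gives the monic gcd u^2 + u + 37.

u^2 + u + 37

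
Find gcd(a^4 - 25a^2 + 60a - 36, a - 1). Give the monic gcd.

a - 1

By polynomial division,
  a^4 - 25a^2 + 60a - 36 = (a^3 + a^2 - 24a + 36)(a - 1) + (0)
The last nonzero remainder a - 1 is already monic.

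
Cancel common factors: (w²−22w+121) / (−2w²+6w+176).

Euclidean algorithm in ℚ[w]:
  w²−22w+121 = (−1/2)(−2w²+6w+176) + (−19w+209)
  −2w²+6w+176 = ((2/19)w+16/19)(−19w+209) + (0)
Last nonzero remainder: −19w+209. Dividing through by −19 gives the monic gcd w−11.
Cancel w−11 from numerator and denominator to get the reduced form.

(−w+11)/(2w+16)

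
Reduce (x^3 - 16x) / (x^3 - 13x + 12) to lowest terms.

Repeated division with remainder:
  x^3 - 16x = (x^3 - 13x + 12) + (-3x - 12)
  x^3 - 13x + 12 = (-(1/3)x^2 + (4/3)x - 1)(-3x - 12) + (0)
Last nonzero remainder: -3x - 12. Dividing through by -3 gives the monic gcd x + 4.
Cancel x + 4 from numerator and denominator to get the reduced form.

(x^2 - 4x)/(x^2 - 4x + 3)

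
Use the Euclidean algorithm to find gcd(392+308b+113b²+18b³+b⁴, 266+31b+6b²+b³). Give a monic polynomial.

7+b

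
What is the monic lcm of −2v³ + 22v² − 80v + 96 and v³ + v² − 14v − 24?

v⁵ − 6v⁴ − 9v³ + 86v² − 288

Apply the Euclidean algorithm:
  −2v³ + 22v² − 80v + 96 = (−2)(v³ + v² − 14v − 24) + (24v² − 108v + 48)
  v³ + v² − 14v − 24 = ((1/24)v + 11/48)(24v² − 108v + 48) + ((35/4)v − 35)
  24v² − 108v + 48 = ((96/35)v − 48/35)((35/4)v − 35) + (0)
Last nonzero remainder: (35/4)v − 35. Dividing through by 35/4 gives the monic gcd v − 4.
Then lcm(f, g) = f·g / gcd(f, g); expanding and making the result monic gives the answer.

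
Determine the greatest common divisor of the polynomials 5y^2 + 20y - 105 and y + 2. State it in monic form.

1

Repeated division with remainder:
  5y^2 + 20y - 105 = (5y + 10)(y + 2) + (-125)
  y + 2 = (-(1/125)y - 2/125)(-125) + (0)
The last nonzero remainder is the constant -125, so the polynomials are coprime and gcd = 1.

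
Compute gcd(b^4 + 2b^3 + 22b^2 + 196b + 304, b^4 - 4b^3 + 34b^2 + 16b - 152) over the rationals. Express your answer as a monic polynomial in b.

Apply the Euclidean algorithm:
  b^4 + 2b^3 + 22b^2 + 196b + 304 = (b^4 - 4b^3 + 34b^2 + 16b - 152) + (6b^3 - 12b^2 + 180b + 456)
  b^4 - 4b^3 + 34b^2 + 16b - 152 = ((1/6)b - 1/3)(6b^3 - 12b^2 + 180b + 456) + (0)
Last nonzero remainder: 6b^3 - 12b^2 + 180b + 456. Dividing through by 6 gives the monic gcd b^3 - 2b^2 + 30b + 76.

b^3 - 2b^2 + 30b + 76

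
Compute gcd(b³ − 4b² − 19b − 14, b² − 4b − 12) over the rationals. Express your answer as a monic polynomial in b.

Repeated division with remainder:
  b³ − 4b² − 19b − 14 = (b)(b² − 4b − 12) + (−7b − 14)
  b² − 4b − 12 = (−(1/7)b + 6/7)(−7b − 14) + (0)
Last nonzero remainder: −7b − 14. Dividing through by −7 gives the monic gcd b + 2.

b + 2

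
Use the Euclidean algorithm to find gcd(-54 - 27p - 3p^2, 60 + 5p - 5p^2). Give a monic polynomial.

Apply the Euclidean algorithm:
  -3p^2 - 27p - 54 = (3/5)(-5p^2 + 5p + 60) + (-30p - 90)
  -5p^2 + 5p + 60 = ((1/6)p - 2/3)(-30p - 90) + (0)
Last nonzero remainder: -30p - 90. Dividing through by -30 gives the monic gcd p + 3.

3 + p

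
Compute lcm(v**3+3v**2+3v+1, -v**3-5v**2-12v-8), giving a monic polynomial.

By polynomial division,
  v**3+3v**2+3v+1 = (-1)(-v**3-5v**2-12v-8) + (-2v**2-9v-7)
  -v**3-5v**2-12v-8 = ((1/2)v+1/4)(-2v**2-9v-7) + (-(25/4)v-25/4)
  -2v**2-9v-7 = ((8/25)v+28/25)(-(25/4)v-25/4) + (0)
Last nonzero remainder: -(25/4)v-25/4. Dividing through by -25/4 gives the monic gcd v+1.
Then lcm(f, g) = f·g / gcd(f, g); expanding and making the result monic gives the answer.

v**5+7v**4+23v**3+37v**2+28v+8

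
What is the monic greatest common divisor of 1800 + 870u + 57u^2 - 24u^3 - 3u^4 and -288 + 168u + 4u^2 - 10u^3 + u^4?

Apply the Euclidean algorithm:
  -3u^4 - 24u^3 + 57u^2 + 870u + 1800 = (-3)(u^4 - 10u^3 + 4u^2 + 168u - 288) + (-54u^3 + 69u^2 + 1374u + 936)
  u^4 - 10u^3 + 4u^2 + 168u - 288 = (-(1/54)u + 157/972)(-54u^3 + 69u^2 + 1374u + 936) + ((5929/324)u^2 - (5929/162)u - 11858/27)
  -54u^3 + 69u^2 + 1374u + 936 = (-(17496/5929)u - 12636/5929)((5929/324)u^2 - (5929/162)u - 11858/27) + (0)
Last nonzero remainder: (5929/324)u^2 - (5929/162)u - 11858/27. Dividing through by 5929/324 gives the monic gcd u^2 - 2u - 24.

-24 - 2u + u^2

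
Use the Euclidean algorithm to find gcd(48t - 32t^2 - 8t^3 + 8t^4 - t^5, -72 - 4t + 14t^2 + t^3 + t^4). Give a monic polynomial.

-4 + t^2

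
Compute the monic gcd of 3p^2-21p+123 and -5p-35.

Euclidean algorithm in ℚ[p]:
  3p^2-21p+123 = (-(3/5)p+42/5)(-5p-35) + (417)
  -5p-35 = (-(5/417)p-35/417)(417) + (0)
The last nonzero remainder is the constant 417, so the polynomials are coprime and gcd = 1.

1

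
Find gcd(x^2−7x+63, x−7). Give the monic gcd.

By polynomial division,
  x^2−7x+63 = (x)(x−7) + (63)
  x−7 = ((1/63)x−1/9)(63) + (0)
The last nonzero remainder is the constant 63, so the polynomials are coprime and gcd = 1.

1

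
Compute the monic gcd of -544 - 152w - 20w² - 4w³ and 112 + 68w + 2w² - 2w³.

Repeated division with remainder:
  -4w³ - 20w² - 152w - 544 = (2)(-2w³ + 2w² + 68w + 112) + (-24w² - 288w - 768)
  -2w³ + 2w² + 68w + 112 = ((1/12)w - 13/12)(-24w² - 288w - 768) + (-180w - 720)
  -24w² - 288w - 768 = ((2/15)w + 16/15)(-180w - 720) + (0)
Last nonzero remainder: -180w - 720. Dividing through by -180 gives the monic gcd w + 4.

4 + w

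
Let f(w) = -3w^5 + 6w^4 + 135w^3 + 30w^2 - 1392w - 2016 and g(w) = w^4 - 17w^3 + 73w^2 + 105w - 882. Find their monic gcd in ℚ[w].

w^2 - 4w - 21

Euclidean algorithm in ℚ[w]:
  -3w^5 + 6w^4 + 135w^3 + 30w^2 - 1392w - 2016 = (-3w - 45)(w^4 - 17w^3 + 73w^2 + 105w - 882) + (-411w^3 + 3630w^2 + 687w - 41706)
  w^4 - 17w^3 + 73w^2 + 105w - 882 = (-(1/411)w + 373/18769)(-411w^3 + 3630w^2 + 687w - 41706) + ((47520/18769)w^2 - (190080/18769)w - 997920/18769)
  -411w^3 + 3630w^2 + 687w - 41706 = (-(2571353/15840)w + 6212539/7920)((47520/18769)w^2 - (190080/18769)w - 997920/18769) + (0)
Last nonzero remainder: (47520/18769)w^2 - (190080/18769)w - 997920/18769. Dividing through by 47520/18769 gives the monic gcd w^2 - 4w - 21.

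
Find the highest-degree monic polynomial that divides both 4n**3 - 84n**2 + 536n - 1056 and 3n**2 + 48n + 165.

Repeated division with remainder:
  4n**3 - 84n**2 + 536n - 1056 = ((4/3)n - 148/3)(3n**2 + 48n + 165) + (2684n + 7084)
  3n**2 + 48n + 165 = ((3/2684)n + 2445/163724)(2684n + 7084) + (220320/3721)
  2684n + 7084 = ((2496791/55080)n + 6589891/55080)(220320/3721) + (0)
The last nonzero remainder is the constant 220320/3721, so the polynomials are coprime and gcd = 1.

1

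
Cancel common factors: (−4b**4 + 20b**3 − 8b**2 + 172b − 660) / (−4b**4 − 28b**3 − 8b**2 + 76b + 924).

By polynomial division,
  −4b**4 + 20b**3 − 8b**2 + 172b − 660 = (−4b**4 − 28b**3 − 8b**2 + 76b + 924) + (48b**3 + 96b − 1584)
  −4b**4 − 28b**3 − 8b**2 + 76b + 924 = (−(1/12)b − 7/12)(48b**3 + 96b − 1584) + (0)
Last nonzero remainder: 48b**3 + 96b − 1584. Dividing through by 48 gives the monic gcd b**3 + 2b − 33.
Cancel b**3 + 2b − 33 from numerator and denominator to get the reduced form.

(b − 5)/(b + 7)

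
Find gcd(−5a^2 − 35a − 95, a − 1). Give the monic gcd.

Apply the Euclidean algorithm:
  −5a^2 − 35a − 95 = (−5a − 40)(a − 1) + (−135)
  a − 1 = (−(1/135)a + 1/135)(−135) + (0)
The last nonzero remainder is the constant −135, so the polynomials are coprime and gcd = 1.

1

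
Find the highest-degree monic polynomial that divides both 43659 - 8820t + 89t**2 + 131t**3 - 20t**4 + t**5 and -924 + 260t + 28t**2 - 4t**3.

Repeated division with remainder:
  t**5 - 20t**4 + 131t**3 + 89t**2 - 8820t + 43659 = (-(1/4)t**2 + (13/4)t - 105/4)(-4t**3 + 28t**2 + 260t - 924) + (-252t**2 + 1008t + 19404)
  -4t**3 + 28t**2 + 260t - 924 = ((1/63)t - 1/21)(-252t**2 + 1008t + 19404) + (0)
Last nonzero remainder: -252t**2 + 1008t + 19404. Dividing through by -252 gives the monic gcd t**2 - 4t - 77.

-77 - 4t + t**2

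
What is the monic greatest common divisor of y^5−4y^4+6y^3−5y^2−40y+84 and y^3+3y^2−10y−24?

Euclidean algorithm in ℚ[y]:
  y^5−4y^4+6y^3−5y^2−40y+84 = (y^2−7y+37)(y^3+3y^2−10y−24) + (−162y^2+162y+972)
  y^3+3y^2−10y−24 = (−(1/162)y−2/81)(−162y^2+162y+972) + (0)
Last nonzero remainder: −162y^2+162y+972. Dividing through by −162 gives the monic gcd y^2−y−6.

y^2−y−6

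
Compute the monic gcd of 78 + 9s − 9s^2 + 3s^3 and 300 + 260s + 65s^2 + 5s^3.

By polynomial division,
  3s^3 − 9s^2 + 9s + 78 = (3/5)(5s^3 + 65s^2 + 260s + 300) + (−48s^2 − 147s − 102)
  5s^3 + 65s^2 + 260s + 300 = (−(5/48)s − 265/256)(−48s^2 − 147s − 102) + ((24885/256)s + 24885/128)
  −48s^2 − 147s − 102 = (−(4096/8295)s − 4352/8295)((24885/256)s + 24885/128) + (0)
Last nonzero remainder: (24885/256)s + 24885/128. Dividing through by 24885/256 gives the monic gcd s + 2.

2 + s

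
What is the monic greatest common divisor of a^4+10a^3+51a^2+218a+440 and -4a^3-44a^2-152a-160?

Euclidean algorithm in ℚ[a]:
  a^4+10a^3+51a^2+218a+440 = (-(1/4)a+1/4)(-4a^3-44a^2-152a-160) + (24a^2+216a+480)
  -4a^3-44a^2-152a-160 = (-(1/6)a-1/3)(24a^2+216a+480) + (0)
Last nonzero remainder: 24a^2+216a+480. Dividing through by 24 gives the monic gcd a^2+9a+20.

a^2+9a+20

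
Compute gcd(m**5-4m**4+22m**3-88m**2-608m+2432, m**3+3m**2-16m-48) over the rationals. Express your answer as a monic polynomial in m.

Apply the Euclidean algorithm:
  m**5-4m**4+22m**3-88m**2-608m+2432 = (m**2-7m+59)(m**3+3m**2-16m-48) + (-329m**2+5264)
  m**3+3m**2-16m-48 = (-(1/329)m-3/329)(-329m**2+5264) + (0)
Last nonzero remainder: -329m**2+5264. Dividing through by -329 gives the monic gcd m**2-16.

m**2-16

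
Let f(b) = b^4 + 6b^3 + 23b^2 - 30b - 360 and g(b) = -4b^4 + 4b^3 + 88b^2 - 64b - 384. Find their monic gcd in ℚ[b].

By polynomial division,
  b^4 + 6b^3 + 23b^2 - 30b - 360 = (-1/4)(-4b^4 + 4b^3 + 88b^2 - 64b - 384) + (7b^3 + 45b^2 - 46b - 456)
  -4b^4 + 4b^3 + 88b^2 - 64b - 384 = (-(4/7)b + 208/49)(7b^3 + 45b^2 - 46b - 456) + (-(6336/49)b^2 - (6336/49)b + 76032/49)
  7b^3 + 45b^2 - 46b - 456 = (-(343/6336)b - 931/3168)(-(6336/49)b^2 - (6336/49)b + 76032/49) + (0)
Last nonzero remainder: -(6336/49)b^2 - (6336/49)b + 76032/49. Dividing through by -6336/49 gives the monic gcd b^2 + b - 12.

b^2 + b - 12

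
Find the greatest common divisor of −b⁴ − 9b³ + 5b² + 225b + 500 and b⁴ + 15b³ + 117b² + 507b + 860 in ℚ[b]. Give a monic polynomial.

b² + 9b + 20

Repeated division with remainder:
  −b⁴ − 9b³ + 5b² + 225b + 500 = (−1)(b⁴ + 15b³ + 117b² + 507b + 860) + (6b³ + 122b² + 732b + 1360)
  b⁴ + 15b³ + 117b² + 507b + 860 = ((1/6)b − 8/9)(6b³ + 122b² + 732b + 1360) + ((931/9)b² + 931b + 18620/9)
  6b³ + 122b² + 732b + 1360 = ((54/931)b + 612/931)((931/9)b² + 931b + 18620/9) + (0)
Last nonzero remainder: (931/9)b² + 931b + 18620/9. Dividing through by 931/9 gives the monic gcd b² + 9b + 20.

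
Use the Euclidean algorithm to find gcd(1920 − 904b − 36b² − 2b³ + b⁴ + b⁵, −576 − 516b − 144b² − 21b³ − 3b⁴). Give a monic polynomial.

32 + 2b + b²

Euclidean algorithm in ℚ[b]:
  b⁵ + b⁴ − 2b³ − 36b² − 904b + 1920 = (−(1/3)b + 2)(−3b⁴ − 21b³ − 144b² − 516b − 576) + (−8b³ + 80b² − 64b + 3072)
  −3b⁴ − 21b³ − 144b² − 516b − 576 = ((3/8)b + 51/8)(−8b³ + 80b² − 64b + 3072) + (−630b² − 1260b − 20160)
  −8b³ + 80b² − 64b + 3072 = ((4/315)b − 16/105)(−630b² − 1260b − 20160) + (0)
Last nonzero remainder: −630b² − 1260b − 20160. Dividing through by −630 gives the monic gcd b² + 2b + 32.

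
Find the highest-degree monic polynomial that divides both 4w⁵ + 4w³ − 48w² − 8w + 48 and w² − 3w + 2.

w² − 3w + 2

By polynomial division,
  4w⁵ + 4w³ − 48w² − 8w + 48 = (4w³ + 12w² + 32w + 24)(w² − 3w + 2) + (0)
The last nonzero remainder w² − 3w + 2 is already monic.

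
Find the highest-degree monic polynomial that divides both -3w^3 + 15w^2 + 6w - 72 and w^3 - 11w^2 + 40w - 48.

w^2 - 7w + 12

Repeated division with remainder:
  -3w^3 + 15w^2 + 6w - 72 = (-3)(w^3 - 11w^2 + 40w - 48) + (-18w^2 + 126w - 216)
  w^3 - 11w^2 + 40w - 48 = (-(1/18)w + 2/9)(-18w^2 + 126w - 216) + (0)
Last nonzero remainder: -18w^2 + 126w - 216. Dividing through by -18 gives the monic gcd w^2 - 7w + 12.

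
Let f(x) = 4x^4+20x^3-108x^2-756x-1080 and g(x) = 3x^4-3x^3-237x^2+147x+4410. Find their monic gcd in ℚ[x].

By polynomial division,
  4x^4+20x^3-108x^2-756x-1080 = (4/3)(3x^4-3x^3-237x^2+147x+4410) + (24x^3+208x^2-952x-6960)
  3x^4-3x^3-237x^2+147x+4410 = ((1/8)x-29/24)(24x^3+208x^2-952x-6960) + ((400/3)x^2-(400/3)x-4000)
  24x^3+208x^2-952x-6960 = ((9/50)x+87/50)((400/3)x^2-(400/3)x-4000) + (0)
Last nonzero remainder: (400/3)x^2-(400/3)x-4000. Dividing through by 400/3 gives the monic gcd x^2-x-30.

x^2-x-30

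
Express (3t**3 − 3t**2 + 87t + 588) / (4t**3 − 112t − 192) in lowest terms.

(3t**2 − 15t + 147)/(4t**2 − 16t − 48)

Repeated division with remainder:
  3t**3 − 3t**2 + 87t + 588 = (3/4)(4t**3 − 112t − 192) + (−3t**2 + 171t + 732)
  4t**3 − 112t − 192 = (−(4/3)t − 76)(−3t**2 + 171t + 732) + (13860t + 55440)
  −3t**2 + 171t + 732 = (−(1/4620)t + 61/4620)(13860t + 55440) + (0)
Last nonzero remainder: 13860t + 55440. Dividing through by 13860 gives the monic gcd t + 4.
Cancel t + 4 from numerator and denominator to get the reduced form.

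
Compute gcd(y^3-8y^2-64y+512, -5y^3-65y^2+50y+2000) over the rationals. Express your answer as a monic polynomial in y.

y+8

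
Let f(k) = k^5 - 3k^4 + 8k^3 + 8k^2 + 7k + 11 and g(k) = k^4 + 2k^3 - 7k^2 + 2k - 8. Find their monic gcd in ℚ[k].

k^2 + 1

Apply the Euclidean algorithm:
  k^5 - 3k^4 + 8k^3 + 8k^2 + 7k + 11 = (k - 5)(k^4 + 2k^3 - 7k^2 + 2k - 8) + (25k^3 - 29k^2 + 25k - 29)
  k^4 + 2k^3 - 7k^2 + 2k - 8 = ((1/25)k + 79/625)(25k^3 - 29k^2 + 25k - 29) + (-(2709/625)k^2 - 2709/625)
  25k^3 - 29k^2 + 25k - 29 = (-(15625/2709)k + 18125/2709)(-(2709/625)k^2 - 2709/625) + (0)
Last nonzero remainder: -(2709/625)k^2 - 2709/625. Dividing through by -2709/625 gives the monic gcd k^2 + 1.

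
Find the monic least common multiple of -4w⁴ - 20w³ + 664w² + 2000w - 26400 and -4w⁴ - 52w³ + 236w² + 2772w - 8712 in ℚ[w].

Repeated division with remainder:
  -4w⁴ - 20w³ + 664w² + 2000w - 26400 = (-4w⁴ - 52w³ + 236w² + 2772w - 8712) + (32w³ + 428w² - 772w - 17688)
  -4w⁴ - 52w³ + 236w² + 2772w - 8712 = (-(1/8)w + 3/64)(32w³ + 428w² - 772w - 17688) + ((1911/16)w² + (9555/16)w - 63063/8)
  32w³ + 428w² - 772w - 17688 = ((512/1911)w + 4288/1911)((1911/16)w² + (9555/16)w - 63063/8) + (0)
Last nonzero remainder: (1911/16)w² + (9555/16)w - 63063/8. Dividing through by 1911/16 gives the monic gcd w² + 5w - 66.
Then lcm(f, g) = f·g / gcd(f, g); expanding and making the result monic gives the answer.

w⁶ + 13w⁵ - 159w⁴ - 1993w³ + 8078w² + 69300w - 217800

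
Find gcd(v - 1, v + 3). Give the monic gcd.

1

Apply the Euclidean algorithm:
  v - 1 = (v + 3) + (-4)
  v + 3 = (-(1/4)v - 3/4)(-4) + (0)
The last nonzero remainder is the constant -4, so the polynomials are coprime and gcd = 1.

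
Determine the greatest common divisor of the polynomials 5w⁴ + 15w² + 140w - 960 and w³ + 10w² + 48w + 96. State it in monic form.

w + 4

Euclidean algorithm in ℚ[w]:
  5w⁴ + 15w² + 140w - 960 = (5w - 50)(w³ + 10w² + 48w + 96) + (275w² + 2060w + 3840)
  w³ + 10w² + 48w + 96 = ((1/275)w + 138/15125)(275w² + 2060w + 3840) + ((46104/3025)w + 184416/3025)
  275w² + 2060w + 3840 = ((831875/46104)w + 121000/1921)((46104/3025)w + 184416/3025) + (0)
Last nonzero remainder: (46104/3025)w + 184416/3025. Dividing through by 46104/3025 gives the monic gcd w + 4.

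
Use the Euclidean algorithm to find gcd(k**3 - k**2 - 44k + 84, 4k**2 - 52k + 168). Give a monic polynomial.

Repeated division with remainder:
  k**3 - k**2 - 44k + 84 = ((1/4)k + 3)(4k**2 - 52k + 168) + (70k - 420)
  4k**2 - 52k + 168 = ((2/35)k - 2/5)(70k - 420) + (0)
Last nonzero remainder: 70k - 420. Dividing through by 70 gives the monic gcd k - 6.

k - 6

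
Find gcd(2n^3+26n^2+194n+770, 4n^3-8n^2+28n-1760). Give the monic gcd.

By polynomial division,
  2n^3+26n^2+194n+770 = (1/2)(4n^3-8n^2+28n-1760) + (30n^2+180n+1650)
  4n^3-8n^2+28n-1760 = ((2/15)n-16/15)(30n^2+180n+1650) + (0)
Last nonzero remainder: 30n^2+180n+1650. Dividing through by 30 gives the monic gcd n^2+6n+55.

n^2+6n+55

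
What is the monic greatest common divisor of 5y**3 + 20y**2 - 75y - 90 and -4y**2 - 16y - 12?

y + 1

Repeated division with remainder:
  5y**3 + 20y**2 - 75y - 90 = (-(5/4)y)(-4y**2 - 16y - 12) + (-90y - 90)
  -4y**2 - 16y - 12 = ((2/45)y + 2/15)(-90y - 90) + (0)
Last nonzero remainder: -90y - 90. Dividing through by -90 gives the monic gcd y + 1.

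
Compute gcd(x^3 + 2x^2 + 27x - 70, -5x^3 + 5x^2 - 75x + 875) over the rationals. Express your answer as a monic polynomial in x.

x^2 + 4x + 35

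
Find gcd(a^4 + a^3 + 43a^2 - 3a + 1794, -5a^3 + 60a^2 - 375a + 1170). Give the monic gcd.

Repeated division with remainder:
  a^4 + a^3 + 43a^2 - 3a + 1794 = (-(1/5)a - 13/5)(-5a^3 + 60a^2 - 375a + 1170) + (124a^2 - 744a + 4836)
  -5a^3 + 60a^2 - 375a + 1170 = (-(5/124)a + 15/62)(124a^2 - 744a + 4836) + (0)
Last nonzero remainder: 124a^2 - 744a + 4836. Dividing through by 124 gives the monic gcd a^2 - 6a + 39.

a^2 - 6a + 39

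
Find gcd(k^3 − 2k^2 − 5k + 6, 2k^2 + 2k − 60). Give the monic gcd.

1

Apply the Euclidean algorithm:
  k^3 − 2k^2 − 5k + 6 = ((1/2)k − 3/2)(2k^2 + 2k − 60) + (28k − 84)
  2k^2 + 2k − 60 = ((1/14)k + 2/7)(28k − 84) + (−36)
  28k − 84 = (−(7/9)k + 7/3)(−36) + (0)
The last nonzero remainder is the constant −36, so the polynomials are coprime and gcd = 1.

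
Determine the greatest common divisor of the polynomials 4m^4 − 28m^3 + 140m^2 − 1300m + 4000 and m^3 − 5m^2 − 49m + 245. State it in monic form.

m − 5

Apply the Euclidean algorithm:
  4m^4 − 28m^3 + 140m^2 − 1300m + 4000 = (4m − 8)(m^3 − 5m^2 − 49m + 245) + (296m^2 − 2672m + 5960)
  m^3 − 5m^2 − 49m + 245 = ((1/296)m + 149/10952)(296m^2 − 2672m + 5960) + (−(44880/1369)m + 224400/1369)
  296m^2 − 2672m + 5960 = (−(50653/5610)m + 203981/5610)(−(44880/1369)m + 224400/1369) + (0)
Last nonzero remainder: −(44880/1369)m + 224400/1369. Dividing through by −44880/1369 gives the monic gcd m − 5.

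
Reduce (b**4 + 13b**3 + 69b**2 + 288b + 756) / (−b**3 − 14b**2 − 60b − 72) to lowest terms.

(−b**2 − b − 21)/(b + 2)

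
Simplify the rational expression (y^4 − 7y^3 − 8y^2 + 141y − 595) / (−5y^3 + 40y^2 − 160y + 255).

(−y^2 + 2y + 35)/(5y − 15)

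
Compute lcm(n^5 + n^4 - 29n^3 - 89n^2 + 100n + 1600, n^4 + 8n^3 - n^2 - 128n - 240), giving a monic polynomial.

n^7 + 8n^6 - 10n^5 - 280n^4 - 871n^3 + 1232n^2 + 12400n + 19200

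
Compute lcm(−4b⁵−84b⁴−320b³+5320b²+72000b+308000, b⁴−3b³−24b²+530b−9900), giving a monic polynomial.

Euclidean algorithm in ℚ[b]:
  −4b⁵−84b⁴−320b³+5320b²+72000b+308000 = (−4b−96)(b⁴−3b³−24b²+530b−9900) + (−704b³+5136b²+83280b−642400)
  b⁴−3b³−24b²+530b−9900 = (−(1/704)b−189/30976)(−704b³+5136b²+83280b−642400) + ((243225/1936)b²+(243225/1936)b−1216125/88)
  −704b³+5136b²+83280b−642400 = (−(1362944/243225)b+2261248/48645)((243225/1936)b²+(243225/1936)b−1216125/88) + (0)
Last nonzero remainder: (243225/1936)b²+(243225/1936)b−1216125/88. Dividing through by 243225/1936 gives the monic gcd b²+b−110.
Then lcm(f, g) = f·g / gcd(f, g); expanding and making the result monic gives the answer.

b⁷+17b⁶+86b⁵+240b⁴−5480b³−124700b²−1312000b−6930000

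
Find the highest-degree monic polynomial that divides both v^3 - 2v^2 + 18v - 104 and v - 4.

v - 4

By polynomial division,
  v^3 - 2v^2 + 18v - 104 = (v^2 + 2v + 26)(v - 4) + (0)
The last nonzero remainder v - 4 is already monic.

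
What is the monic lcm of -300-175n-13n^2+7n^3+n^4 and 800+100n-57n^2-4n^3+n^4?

2400+1100n-71n^2-69n^3-n^4+n^5

Repeated division with remainder:
  n^4+7n^3-13n^2-175n-300 = (n^4-4n^3-57n^2+100n+800) + (11n^3+44n^2-275n-1100)
  n^4-4n^3-57n^2+100n+800 = ((1/11)n-8/11)(11n^3+44n^2-275n-1100) + (0)
Last nonzero remainder: 11n^3+44n^2-275n-1100. Dividing through by 11 gives the monic gcd n^3+4n^2-25n-100.
Then lcm(f, g) = f·g / gcd(f, g); expanding and making the result monic gives the answer.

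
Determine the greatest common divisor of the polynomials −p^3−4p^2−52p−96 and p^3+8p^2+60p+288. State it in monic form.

p^2+2p+48

Euclidean algorithm in ℚ[p]:
  −p^3−4p^2−52p−96 = (−1)(p^3+8p^2+60p+288) + (4p^2+8p+192)
  p^3+8p^2+60p+288 = ((1/4)p+3/2)(4p^2+8p+192) + (0)
Last nonzero remainder: 4p^2+8p+192. Dividing through by 4 gives the monic gcd p^2+2p+48.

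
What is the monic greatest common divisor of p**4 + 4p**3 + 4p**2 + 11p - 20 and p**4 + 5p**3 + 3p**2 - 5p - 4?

p**2 + 3p - 4

Apply the Euclidean algorithm:
  p**4 + 4p**3 + 4p**2 + 11p - 20 = (p**4 + 5p**3 + 3p**2 - 5p - 4) + (-p**3 + p**2 + 16p - 16)
  p**4 + 5p**3 + 3p**2 - 5p - 4 = (-p - 6)(-p**3 + p**2 + 16p - 16) + (25p**2 + 75p - 100)
  -p**3 + p**2 + 16p - 16 = (-(1/25)p + 4/25)(25p**2 + 75p - 100) + (0)
Last nonzero remainder: 25p**2 + 75p - 100. Dividing through by 25 gives the monic gcd p**2 + 3p - 4.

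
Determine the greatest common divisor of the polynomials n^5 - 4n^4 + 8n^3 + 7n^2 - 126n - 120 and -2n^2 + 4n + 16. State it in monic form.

Apply the Euclidean algorithm:
  n^5 - 4n^4 + 8n^3 + 7n^2 - 126n - 120 = (-(1/2)n^3 + n^2 - 6n - 15/2)(-2n^2 + 4n + 16) + (0)
Last nonzero remainder: -2n^2 + 4n + 16. Dividing through by -2 gives the monic gcd n^2 - 2n - 8.

n^2 - 2n - 8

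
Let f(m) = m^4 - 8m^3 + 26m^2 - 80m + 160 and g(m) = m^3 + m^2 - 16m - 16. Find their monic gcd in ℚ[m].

m - 4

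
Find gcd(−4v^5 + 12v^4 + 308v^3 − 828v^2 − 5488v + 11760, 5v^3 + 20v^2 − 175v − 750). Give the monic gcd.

v^2 − v − 30

Euclidean algorithm in ℚ[v]:
  −4v^5 + 12v^4 + 308v^3 − 828v^2 − 5488v + 11760 = (−(4/5)v^2 + (28/5)v + 56/5)(5v^3 + 20v^2 − 175v − 750) + (−672v^2 + 672v + 20160)
  5v^3 + 20v^2 − 175v − 750 = (−(5/672)v − 25/672)(−672v^2 + 672v + 20160) + (0)
Last nonzero remainder: −672v^2 + 672v + 20160. Dividing through by −672 gives the monic gcd v^2 − v − 30.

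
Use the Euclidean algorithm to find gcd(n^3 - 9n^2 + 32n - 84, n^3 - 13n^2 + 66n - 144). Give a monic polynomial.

By polynomial division,
  n^3 - 9n^2 + 32n - 84 = (n^3 - 13n^2 + 66n - 144) + (4n^2 - 34n + 60)
  n^3 - 13n^2 + 66n - 144 = ((1/4)n - 9/8)(4n^2 - 34n + 60) + ((51/4)n - 153/2)
  4n^2 - 34n + 60 = ((16/51)n - 40/51)((51/4)n - 153/2) + (0)
Last nonzero remainder: (51/4)n - 153/2. Dividing through by 51/4 gives the monic gcd n - 6.

n - 6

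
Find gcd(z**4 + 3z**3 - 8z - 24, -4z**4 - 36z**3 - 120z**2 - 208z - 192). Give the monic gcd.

z**3 + 5z**2 + 10z + 12

By polynomial division,
  z**4 + 3z**3 - 8z - 24 = (-1/4)(-4z**4 - 36z**3 - 120z**2 - 208z - 192) + (-6z**3 - 30z**2 - 60z - 72)
  -4z**4 - 36z**3 - 120z**2 - 208z - 192 = ((2/3)z + 8/3)(-6z**3 - 30z**2 - 60z - 72) + (0)
Last nonzero remainder: -6z**3 - 30z**2 - 60z - 72. Dividing through by -6 gives the monic gcd z**3 + 5z**2 + 10z + 12.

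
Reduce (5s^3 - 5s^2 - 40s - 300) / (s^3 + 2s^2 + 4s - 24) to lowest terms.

(5s - 25)/(s - 2)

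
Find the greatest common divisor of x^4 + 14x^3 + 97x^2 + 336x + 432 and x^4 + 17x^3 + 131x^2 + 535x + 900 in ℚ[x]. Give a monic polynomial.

Apply the Euclidean algorithm:
  x^4 + 14x^3 + 97x^2 + 336x + 432 = (x^4 + 17x^3 + 131x^2 + 535x + 900) + (-3x^3 - 34x^2 - 199x - 468)
  x^4 + 17x^3 + 131x^2 + 535x + 900 = (-(1/3)x - 17/9)(-3x^3 - 34x^2 - 199x - 468) + ((4/9)x^2 + (28/9)x + 16)
  -3x^3 - 34x^2 - 199x - 468 = (-(27/4)x - 117/4)((4/9)x^2 + (28/9)x + 16) + (0)
Last nonzero remainder: (4/9)x^2 + (28/9)x + 16. Dividing through by 4/9 gives the monic gcd x^2 + 7x + 36.

x^2 + 7x + 36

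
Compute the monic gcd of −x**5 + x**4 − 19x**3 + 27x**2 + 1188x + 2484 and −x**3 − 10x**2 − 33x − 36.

By polynomial division,
  −x**5 + x**4 − 19x**3 + 27x**2 + 1188x + 2484 = (x**2 − 11x + 96)(−x**3 − 10x**2 − 33x − 36) + (660x**2 + 3960x + 5940)
  −x**3 − 10x**2 − 33x − 36 = (−(1/660)x − 1/165)(660x**2 + 3960x + 5940) + (0)
Last nonzero remainder: 660x**2 + 3960x + 5940. Dividing through by 660 gives the monic gcd x**2 + 6x + 9.

x**2 + 6x + 9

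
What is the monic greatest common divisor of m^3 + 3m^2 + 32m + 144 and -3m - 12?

m + 4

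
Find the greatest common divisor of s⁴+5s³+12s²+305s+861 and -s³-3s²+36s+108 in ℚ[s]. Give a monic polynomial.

By polynomial division,
  s⁴+5s³+12s²+305s+861 = (-s-2)(-s³-3s²+36s+108) + (42s²+485s+1077)
  -s³-3s²+36s+108 = (-(1/42)s+359/1764)(42s²+485s+1077) + (-(65377/1764)s-65377/588)
  42s²+485s+1077 = (-(74088/65377)s-633276/65377)(-(65377/1764)s-65377/588) + (0)
Last nonzero remainder: -(65377/1764)s-65377/588. Dividing through by -65377/1764 gives the monic gcd s+3.

s+3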